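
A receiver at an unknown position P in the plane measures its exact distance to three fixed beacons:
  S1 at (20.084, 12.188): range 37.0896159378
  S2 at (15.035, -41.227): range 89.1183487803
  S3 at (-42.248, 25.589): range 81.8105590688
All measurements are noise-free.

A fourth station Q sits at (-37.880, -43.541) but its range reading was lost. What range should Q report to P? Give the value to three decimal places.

eq1: (x − 20.084)² + (y − 12.188)² = 37.0896159378²
eq2: (x − 15.035)² + (y + 41.227)² = 89.1183487803²
eq3: (x + 42.248)² + (y − 25.589)² = 81.8105590688²
eq2−eq3, eq2−eq1 (x²,y² cancel):
  -114.566·x + 133.632·y = 1763.086185
  10.098·x + 106.830·y = 5192.638125
det = -114.566·106.830 − 133.632·10.098 = -13588.501716
x = (1763.086185·106.830 − 133.632·5192.638125) / -13588.501716 = 37.204405
y = (-114.566·5192.638125 − 1763.086185·10.098) / -13588.501716 = 45.089844
|P − Q| = √((37.204405 − -37.880)² + (45.089844 − -43.541)²) = 116.159780

116.160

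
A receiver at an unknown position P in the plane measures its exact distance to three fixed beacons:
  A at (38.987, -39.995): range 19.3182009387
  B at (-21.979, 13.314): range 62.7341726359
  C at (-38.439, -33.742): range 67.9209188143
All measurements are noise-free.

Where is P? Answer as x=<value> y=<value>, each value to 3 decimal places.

x=28.725 y=-23.628

eq1: (x − 38.987)² + (y + 39.995)² = 19.3182009387²
eq2: (x + 21.979)² + (y − 13.314)² = 62.7341726359²
eq3: (x + 38.439)² + (y + 33.742)² = 67.9209188143²
eq2−eq3, eq2−eq1 (x²,y² cancel):
  -32.920·x − 94.112·y = 1278.065452
  121.932·x − 106.618·y = 6021.630686
det = -32.920·-106.618 − -94.112·121.932 = 14985.128944
x = (1278.065452·-106.618 − -94.112·6021.630686) / 14985.128944 = 28.724673
y = (-32.920·6021.630686 − 1278.065452·121.932) / 14985.128944 = -23.628036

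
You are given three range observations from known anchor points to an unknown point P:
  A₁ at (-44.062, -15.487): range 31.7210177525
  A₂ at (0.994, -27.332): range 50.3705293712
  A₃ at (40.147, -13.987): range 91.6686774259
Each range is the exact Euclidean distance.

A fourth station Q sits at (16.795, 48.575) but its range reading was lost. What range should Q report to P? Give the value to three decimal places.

eq1: (x + 44.062)² + (y + 15.487)² = 31.7210177525²
eq2: (x − 0.994)² + (y + 27.332)² = 50.3705293712²
eq3: (x − 40.147)² + (y + 13.987)² = 91.6686774259²
eq2−eq3, eq2−eq1 (x²,y² cancel):
  78.306·x + 26.690·y = -4806.564674
  -90.112·x + 23.690·y = 2964.248015
det = 78.306·23.690 − 26.690·-90.112 = 4260.158420
x = (-4806.564674·23.690 − 26.690·2964.248015) / 4260.158420 = -45.299559
y = (78.306·2964.248015 − -4806.564674·-90.112) / 4260.158420 = -47.183868
|P − Q| = √((-45.299559 − 16.795)² + (-47.183868 − 48.575)²) = 114.129291

114.129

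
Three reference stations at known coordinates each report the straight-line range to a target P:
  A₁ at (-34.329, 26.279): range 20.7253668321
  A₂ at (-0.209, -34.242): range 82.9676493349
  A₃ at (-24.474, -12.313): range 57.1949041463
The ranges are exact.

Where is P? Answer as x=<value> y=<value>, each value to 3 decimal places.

eq1: (x + 34.329)² + (y − 26.279)² = 20.7253668321²
eq2: (x + 0.209)² + (y + 34.242)² = 82.9676493349²
eq3: (x + 24.474)² + (y + 12.313)² = 57.1949041463²
eq3−eq2, eq3−eq1 (x²,y² cancel):
  48.530·x − 43.858·y = -3190.402176
  -19.710·x + 77.184·y = 3960.195667
det = 48.530·77.184 − -43.858·-19.710 = 2881.298340
x = (-3190.402176·77.184 − -43.858·3960.195667) / 2881.298340 = -25.183695
y = (48.530·3960.195667 − -3190.402176·-19.710) / 2881.298340 = 44.877501

x=-25.184 y=44.878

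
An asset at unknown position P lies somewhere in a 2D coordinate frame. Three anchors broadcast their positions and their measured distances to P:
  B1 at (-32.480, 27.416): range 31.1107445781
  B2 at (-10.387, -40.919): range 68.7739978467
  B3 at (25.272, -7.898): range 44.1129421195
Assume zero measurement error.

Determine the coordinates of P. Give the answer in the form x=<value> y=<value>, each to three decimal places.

x=-1.370 y=27.261

eq1: (x + 32.480)² + (y − 27.416)² = 31.1107445781²
eq2: (x + 10.387)² + (y + 40.919)² = 68.7739978467²
eq3: (x − 25.272)² + (y + 7.898)² = 44.1129421195²
eq1−eq2, eq1−eq3 (x²,y² cancel):
  44.186·x − 136.670·y = -3786.317478
  115.504·x − 70.628·y = -2083.608302
det = 44.186·-70.628 − -136.670·115.504 = 12665.162872
x = (-3786.317478·-70.628 − -136.670·-2083.608302) / 12665.162872 = -1.369640
y = (44.186·-2083.608302 − -3786.317478·115.504) / 12665.162872 = 27.261276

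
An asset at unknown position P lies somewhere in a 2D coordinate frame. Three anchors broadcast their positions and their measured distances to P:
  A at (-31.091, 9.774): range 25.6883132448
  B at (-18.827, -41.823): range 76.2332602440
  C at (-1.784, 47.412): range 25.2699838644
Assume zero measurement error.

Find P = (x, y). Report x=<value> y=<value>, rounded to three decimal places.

eq1: (x + 31.091)² + (y − 9.774)² = 25.6883132448²
eq2: (x + 18.827)² + (y + 41.823)² = 76.2332602440²
eq3: (x + 1.784)² + (y − 47.412)² = 25.2699838644²
eq3−eq2, eq3−eq1 (x²,y² cancel):
  -34.086·x − 178.470·y = -5320.399025
  -58.614·x − 75.276·y = -1210.216396
det = -34.086·-75.276 − -178.470·-58.614 = -7894.982844
x = (-5320.399025·-75.276 − -178.470·-1210.216396) / -7894.982844 = -23.370670
y = (-34.086·-1210.216396 − -5320.399025·-58.614) / -7894.982844 = 34.274733

x=-23.371 y=34.275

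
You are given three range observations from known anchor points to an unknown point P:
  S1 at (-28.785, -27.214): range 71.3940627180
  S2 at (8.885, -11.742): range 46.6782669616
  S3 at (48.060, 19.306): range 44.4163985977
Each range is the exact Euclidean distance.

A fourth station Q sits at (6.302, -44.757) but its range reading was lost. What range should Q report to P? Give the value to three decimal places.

eq1: (x + 28.785)² + (y + 27.214)² = 71.3940627180²
eq2: (x − 8.885)² + (y + 11.742)² = 46.6782669616²
eq3: (x − 48.060)² + (y − 19.306)² = 44.4163985977²
eq1−eq2, eq1−eq3 (x²,y² cancel):
  75.340·x + 30.944·y = 1565.891353
  153.690·x + 93.040·y = 4237.602942
det = 75.340·93.040 − 30.944·153.690 = 2253.850240
x = (1565.891353·93.040 − 30.944·4237.602942) / 2253.850240 = 6.461009
y = (75.340·4237.602942 − 1565.891353·153.690) / 2253.850240 = 34.873286
|P − Q| = √((6.461009 − 6.302)² + (34.873286 − -44.757)²) = 79.630445

79.630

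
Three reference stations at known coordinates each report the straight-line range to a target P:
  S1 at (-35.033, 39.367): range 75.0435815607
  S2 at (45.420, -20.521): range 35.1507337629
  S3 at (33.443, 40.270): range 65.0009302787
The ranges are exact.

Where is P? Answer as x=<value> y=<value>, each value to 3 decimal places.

eq1: (x + 35.033)² + (y − 39.367)² = 75.0435815607²
eq2: (x − 45.420)² + (y + 20.521)² = 35.1507337629²
eq3: (x − 33.443)² + (y − 40.270)² = 65.0009302787²
eq1−eq3, eq1−eq2 (x²,y² cancel):
  136.952·x + 1.806·y = 1369.453567
  160.906·x − 119.776·y = 4102.981112
det = 136.952·-119.776 − 1.806·160.906 = -16694.158988
x = (1369.453567·-119.776 − 1.806·4102.981112) / -16694.158988 = 10.269320
y = (136.952·4102.981112 − 1369.453567·160.906) / -16694.158988 = -20.459741

x=10.269 y=-20.460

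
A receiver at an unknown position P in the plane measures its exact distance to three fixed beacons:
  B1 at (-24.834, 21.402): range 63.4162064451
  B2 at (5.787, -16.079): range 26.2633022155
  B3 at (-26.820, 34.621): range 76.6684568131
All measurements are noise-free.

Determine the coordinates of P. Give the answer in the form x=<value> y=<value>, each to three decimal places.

eq1: (x + 24.834)² + (y − 21.402)² = 63.4162064451²
eq2: (x − 5.787)² + (y + 16.079)² = 26.2633022155²
eq3: (x + 26.820)² + (y − 34.621)² = 76.6684568131²
eq3−eq1, eq3−eq2 (x²,y² cancel):
  3.972·x − 26.438·y = 1013.284149
  65.214·x − 101.400·y = 3562.388796
det = 3.972·-101.400 − -26.438·65.214 = 1321.366932
x = (1013.284149·-101.400 − -26.438·3562.388796) / 1321.366932 = -6.481604
y = (3.972·3562.388796 − 1013.284149·65.214) / 1321.366932 = -39.300593

x=-6.482 y=-39.301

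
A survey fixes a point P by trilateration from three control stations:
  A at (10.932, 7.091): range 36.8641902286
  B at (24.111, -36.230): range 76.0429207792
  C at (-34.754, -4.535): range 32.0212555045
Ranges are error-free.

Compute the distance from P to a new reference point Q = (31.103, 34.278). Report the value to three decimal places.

53.484

eq1: (x − 10.932)² + (y − 7.091)² = 36.8641902286²
eq2: (x − 24.111)² + (y + 36.230)² = 76.0429207792²
eq3: (x + 34.754)² + (y + 4.535)² = 32.0212555045²
eq1−eq3, eq1−eq2 (x²,y² cancel):
  -91.372·x − 23.252·y = 1392.223553
  26.358·x − 86.642·y = -2699.394963
det = -91.372·-86.642 − -23.252·26.358 = 8529.529040
x = (1392.223553·-86.642 − -23.252·-2699.394963) / 8529.529040 = -21.500761
y = (-91.372·-2699.394963 − 1392.223553·26.358) / 8529.529040 = 24.614828
|P − Q| = √((-21.500761 − 31.103)² + (24.614828 − 34.278)²) = 53.483947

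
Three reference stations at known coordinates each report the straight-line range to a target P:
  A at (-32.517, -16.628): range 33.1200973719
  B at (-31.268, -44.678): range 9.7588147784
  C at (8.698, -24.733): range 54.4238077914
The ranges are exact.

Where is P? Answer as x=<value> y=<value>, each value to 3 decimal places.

x=-40.079 y=-48.873

eq1: (x + 32.517)² + (y + 16.628)² = 33.1200973719²
eq2: (x + 31.268)² + (y + 44.678)² = 9.7588147784²
eq3: (x − 8.698)² + (y + 24.733)² = 54.4238077914²
eq1−eq2, eq1−eq3 (x²,y² cancel):
  2.498·x − 56.100·y = 2641.672219
  82.430·x − 16.210·y = -2511.479185
det = 2.498·-16.210 − -56.100·82.430 = 4583.830420
x = (2641.672219·-16.210 − -56.100·-2511.479185) / 4583.830420 = -40.079033
y = (2.498·-2511.479185 − 2641.672219·82.430) / 4583.830420 = -48.873256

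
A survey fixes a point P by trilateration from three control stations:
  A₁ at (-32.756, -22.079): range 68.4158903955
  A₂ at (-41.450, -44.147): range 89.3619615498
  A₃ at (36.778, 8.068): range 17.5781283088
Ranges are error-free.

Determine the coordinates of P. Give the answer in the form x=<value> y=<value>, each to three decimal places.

x=22.479 y=18.292

eq1: (x + 32.756)² + (y + 22.079)² = 68.4158903955²
eq2: (x + 41.450)² + (y + 44.147)² = 89.3619615498²
eq3: (x − 36.778)² + (y − 8.068)² = 17.5781283088²
eq3−eq2, eq3−eq1 (x²,y² cancel):
  -156.456·x − 104.430·y = -5427.223376
  -139.068·x − 60.294·y = -4229.019595
det = -156.456·-60.294 − -104.430·-139.068 = -5089.513176
x = (-5427.223376·-60.294 − -104.430·-4229.019595) / -5089.513176 = 22.479067
y = (-156.456·-4229.019595 − -5427.223376·-139.068) / -5089.513176 = 18.292046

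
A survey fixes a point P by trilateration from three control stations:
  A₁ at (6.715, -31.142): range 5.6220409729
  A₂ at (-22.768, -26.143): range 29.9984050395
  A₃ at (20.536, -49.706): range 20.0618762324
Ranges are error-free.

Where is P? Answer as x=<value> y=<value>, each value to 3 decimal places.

eq1: (x − 6.715)² + (y + 31.142)² = 5.6220409729²
eq2: (x + 22.768)² + (y + 26.143)² = 29.9984050395²
eq3: (x − 20.536)² + (y + 49.706)² = 20.0618762324²
eq1−eq3, eq1−eq2 (x²,y² cancel):
  27.642·x − 37.128·y = 1506.626810
  -58.966·x + 9.998·y = -681.374076
det = 27.642·9.998 − -37.128·-58.966 = -1912.924932
x = (1506.626810·9.998 − -37.128·-681.374076) / -1912.924932 = 5.350342
y = (27.642·-681.374076 − 1506.626810·-58.966) / -1912.924932 = -36.595902

x=5.350 y=-36.596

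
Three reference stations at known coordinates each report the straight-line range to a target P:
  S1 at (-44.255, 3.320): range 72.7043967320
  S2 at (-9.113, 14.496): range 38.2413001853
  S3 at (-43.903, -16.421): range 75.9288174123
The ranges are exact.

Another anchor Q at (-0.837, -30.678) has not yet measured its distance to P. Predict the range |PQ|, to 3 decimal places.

47.573

eq1: (x + 44.255)² + (y − 3.320)² = 72.7043967320²
eq2: (x + 9.113)² + (y − 14.496)² = 38.2413001853²
eq3: (x + 43.903)² + (y + 16.421)² = 75.9288174123²
eq2−eq3, eq2−eq1 (x²,y² cancel):
  -69.580·x − 61.834·y = -2398.846409
  -70.284·x − 22.352·y = -2147.185624
det = -69.580·-22.352 − -61.834·-70.284 = -2790.688696
x = (-2398.846409·-22.352 − -61.834·-2147.185624) / -2790.688696 = 28.362196
y = (-69.580·-2147.185624 − -2398.846409·-70.284) / -2790.688696 = 6.879788
|P − Q| = √((28.362196 − -0.837)² + (6.879788 − -30.678)²) = 47.572896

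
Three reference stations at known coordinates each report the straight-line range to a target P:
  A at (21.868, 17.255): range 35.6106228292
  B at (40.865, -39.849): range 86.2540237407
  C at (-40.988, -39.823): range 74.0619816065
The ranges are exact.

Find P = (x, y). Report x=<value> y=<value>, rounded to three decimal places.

eq1: (x − 21.868)² + (y − 17.255)² = 35.6106228292²
eq2: (x − 40.865)² + (y + 39.849)² = 86.2540237407²
eq3: (x + 40.988)² + (y + 39.823)² = 74.0619816065²
eq1−eq3, eq1−eq2 (x²,y² cancel):
  -125.712·x − 114.156·y = -1727.117637
  37.994·x − 114.208·y = -3689.693576
det = -125.712·-114.208 − -114.156·37.994 = 18694.559160
x = (-1727.117637·-114.208 − -114.156·-3689.693576) / 18694.559160 = -11.979422
y = (-125.712·-3689.693576 − -1727.117637·37.994) / 18694.559160 = 28.321549

x=-11.979 y=28.322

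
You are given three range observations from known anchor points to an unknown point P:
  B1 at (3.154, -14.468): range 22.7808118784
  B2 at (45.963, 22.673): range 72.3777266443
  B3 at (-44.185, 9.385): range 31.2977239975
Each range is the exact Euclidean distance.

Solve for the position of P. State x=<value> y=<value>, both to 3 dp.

x=-19.012 y=-9.213

eq1: (x − 3.154)² + (y + 14.468)² = 22.7808118784²
eq2: (x − 45.963)² + (y − 22.673)² = 72.3777266443²
eq3: (x + 44.185)² + (y − 9.385)² = 31.2977239975²
eq2−eq1, eq2−eq3 (x²,y² cancel):
  -85.618·x − 74.282·y = 2312.178366
  -180.296·x − 26.576·y = 3672.717939
det = -85.618·-26.576 − -74.282·-180.296 = -11117.363504
x = (2312.178366·-26.576 − -74.282·3672.717939) / -11117.363504 = -19.012456
y = (-85.618·3672.717939 − 2312.178366·-180.296) / -11117.363504 = -9.213133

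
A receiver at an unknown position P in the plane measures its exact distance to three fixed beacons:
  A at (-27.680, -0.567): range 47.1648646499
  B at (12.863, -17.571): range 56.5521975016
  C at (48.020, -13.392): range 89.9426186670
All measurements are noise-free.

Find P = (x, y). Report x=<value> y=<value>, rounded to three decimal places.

eq1: (x + 27.680)² + (y + 0.567)² = 47.1648646499²
eq2: (x − 12.863)² + (y + 17.571)² = 56.5521975016²
eq3: (x − 48.020)² + (y + 13.392)² = 89.9426186670²
eq1−eq2, eq1−eq3 (x²,y² cancel):
  81.086·x − 34.008·y = -1265.933664
  151.400·x − 25.650·y = -4146.388020
det = 81.086·-25.650 − -34.008·151.400 = 3068.955300
x = (-1265.933664·-25.650 − -34.008·-4146.388020) / 3068.955300 = -35.366812
y = (81.086·-4146.388020 − -1265.933664·151.400) / 3068.955300 = -47.101260

x=-35.367 y=-47.101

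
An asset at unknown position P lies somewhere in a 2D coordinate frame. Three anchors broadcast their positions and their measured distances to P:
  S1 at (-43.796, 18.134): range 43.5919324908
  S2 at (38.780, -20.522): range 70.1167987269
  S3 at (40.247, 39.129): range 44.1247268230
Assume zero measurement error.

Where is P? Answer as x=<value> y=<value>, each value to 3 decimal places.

eq1: (x + 43.796)² + (y − 18.134)² = 43.5919324908²
eq2: (x − 38.780)² + (y + 20.522)² = 70.1167987269²
eq3: (x − 40.247)² + (y − 39.129)² = 44.1247268230²
eq1−eq3, eq1−eq2 (x²,y² cancel):
  168.086·x + 41.990·y = 857.233139
  165.152·x − 77.312·y = -3337.999573
det = 168.086·-77.312 − 41.990·165.152 = -19929.797312
x = (857.233139·-77.312 − 41.990·-3337.999573) / -19929.797312 = -3.707423
y = (168.086·-3337.999573 − 857.233139·165.152) / -19929.797312 = 35.255991

x=-3.707 y=35.256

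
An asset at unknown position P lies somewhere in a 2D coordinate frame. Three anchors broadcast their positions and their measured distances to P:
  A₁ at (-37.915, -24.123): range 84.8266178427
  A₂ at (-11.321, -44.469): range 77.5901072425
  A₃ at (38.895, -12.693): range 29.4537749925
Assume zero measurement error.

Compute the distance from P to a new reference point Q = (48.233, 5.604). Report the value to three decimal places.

eq1: (x + 37.915)² + (y + 24.123)² = 84.8266178427²
eq2: (x + 11.321)² + (y + 44.469)² = 77.5901072425²
eq3: (x − 38.895)² + (y + 12.693)² = 29.4537749925²
eq1−eq3, eq1−eq2 (x²,y² cancel):
  153.620·x + 22.860·y = 5982.497153
  53.188·x − 40.692·y = 1261.521001
det = 153.620·-40.692 − 22.860·53.188 = -7466.982720
x = (5982.497153·-40.692 − 22.860·1261.521001) / -7466.982720 = 36.464279
y = (153.620·1261.521001 − 5982.497153·53.188) / -7466.982720 = 16.660304
|P − Q| = √((36.464279 − 48.233)² + (16.660304 − 5.604)²) = 16.147589

16.148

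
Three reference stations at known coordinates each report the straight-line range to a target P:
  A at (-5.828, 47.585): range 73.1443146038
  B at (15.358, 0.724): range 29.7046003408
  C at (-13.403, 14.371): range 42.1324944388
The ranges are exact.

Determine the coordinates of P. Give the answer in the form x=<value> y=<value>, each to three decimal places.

eq1: (x + 5.828)² + (y − 47.585)² = 73.1443146038²
eq2: (x − 15.358)² + (y − 0.724)² = 29.7046003408²
eq3: (x + 13.403)² + (y − 14.371)² = 42.1324944388²
eq1−eq3, eq1−eq2 (x²,y² cancel):
  -15.150·x − 66.428·y = 1662.811912
  42.372·x − 93.722·y = 2405.822008
det = -15.150·-93.722 − -66.428·42.372 = 4234.575516
x = (1662.811912·-93.722 − -66.428·2405.822008) / 4234.575516 = 0.937966
y = (-15.150·2405.822008 − 1662.811912·42.372) / 4234.575516 = -25.245711

x=0.938 y=-25.246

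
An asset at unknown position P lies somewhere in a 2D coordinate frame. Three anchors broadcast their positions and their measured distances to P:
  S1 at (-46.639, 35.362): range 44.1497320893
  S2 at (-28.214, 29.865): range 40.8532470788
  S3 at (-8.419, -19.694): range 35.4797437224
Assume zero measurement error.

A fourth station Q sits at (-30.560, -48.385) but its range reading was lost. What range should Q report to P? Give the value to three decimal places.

41.470

eq1: (x + 46.639)² + (y − 35.362)² = 44.1497320893²
eq2: (x + 28.214)² + (y − 29.865)² = 40.8532470788²
eq3: (x + 8.419)² + (y + 19.694)² = 35.4797437224²
eq1−eq3, eq1−eq2 (x²,y² cancel):
  76.440·x − 110.112·y = -2276.547539
  36.850·x − 10.994·y = -1457.508297
det = 76.440·-10.994 − -110.112·36.850 = 3217.245840
x = (-2276.547539·-10.994 − -110.112·-1457.508297) / 3217.245840 = -42.104582
y = (76.440·-1457.508297 − -2276.547539·36.850) / 3217.245840 = -8.554260
|P − Q| = √((-42.104582 − -30.560)² + (-8.554260 − -48.385)²) = 41.470052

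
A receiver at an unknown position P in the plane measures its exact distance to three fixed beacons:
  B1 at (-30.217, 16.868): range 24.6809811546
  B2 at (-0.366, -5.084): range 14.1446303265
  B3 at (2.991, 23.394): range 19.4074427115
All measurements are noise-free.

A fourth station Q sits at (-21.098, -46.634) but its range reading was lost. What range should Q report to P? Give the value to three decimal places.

55.415

eq1: (x + 30.217)² + (y − 16.868)² = 24.6809811546²
eq2: (x + 0.366)² + (y + 5.084)² = 14.1446303265²
eq3: (x − 2.991)² + (y − 23.394)² = 19.4074427115²
eq2−eq3, eq2−eq1 (x²,y² cancel):
  6.714·x + 56.956·y = 353.666039
  -59.702·x + 43.904·y = 762.535237
det = 6.714·43.904 − 56.956·-59.702 = 3695.158568
x = (353.666039·43.904 − 56.956·762.535237) / 3695.158568 = -7.551395
y = (6.714·762.535237 − 353.666039·-59.702) / 3695.158568 = 7.099623
|P − Q| = √((-7.551395 − -21.098)² + (7.099623 − -46.634)²) = 55.414914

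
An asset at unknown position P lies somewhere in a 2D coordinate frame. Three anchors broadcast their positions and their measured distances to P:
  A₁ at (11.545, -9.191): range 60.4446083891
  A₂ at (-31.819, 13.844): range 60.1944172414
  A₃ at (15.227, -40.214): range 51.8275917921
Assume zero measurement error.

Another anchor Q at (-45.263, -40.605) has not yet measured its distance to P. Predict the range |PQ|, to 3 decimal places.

eq1: (x − 11.545)² + (y + 9.191)² = 60.4446083891²
eq2: (x + 31.819)² + (y − 13.844)² = 60.1944172414²
eq3: (x − 15.227)² + (y + 40.214)² = 51.8275917921²
eq1−eq3, eq1−eq2 (x²,y² cancel):
  7.364·x − 62.046·y = 2598.717231
  -86.728·x + 46.070·y = 1016.526407
det = 7.364·46.070 − -62.046·-86.728 = -5041.866008
x = (2598.717231·46.070 − -62.046·1016.526407) / -5041.866008 = -36.255287
y = (7.364·1016.526407 − 2598.717231·-86.728) / -5041.866008 = -46.186719
|P − Q| = √((-36.255287 − -45.263)² + (-46.186719 − -40.605)²) = 10.596909

10.597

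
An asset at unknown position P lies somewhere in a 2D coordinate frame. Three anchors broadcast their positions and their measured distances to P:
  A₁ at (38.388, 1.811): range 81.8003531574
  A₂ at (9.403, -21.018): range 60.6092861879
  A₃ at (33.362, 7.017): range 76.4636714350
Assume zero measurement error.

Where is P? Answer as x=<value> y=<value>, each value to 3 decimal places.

x=-43.067 y=9.320

eq1: (x − 38.388)² + (y − 1.811)² = 81.8003531574²
eq2: (x − 9.403)² + (y + 21.018)² = 60.6092861879²
eq3: (x − 33.362)² + (y − 7.017)² = 76.4636714350²
eq3−eq1, eq3−eq2 (x²,y² cancel):
  10.052·x − 10.412·y = -529.947795
  -47.918·x − 56.070·y = 1541.118877
det = 10.052·-56.070 − -10.412·-47.918 = -1062.537856
x = (-529.947795·-56.070 − -10.412·1541.118877) / -1062.537856 = -43.066986
y = (10.052·1541.118877 − -529.947795·-47.918) / -1062.537856 = 9.319867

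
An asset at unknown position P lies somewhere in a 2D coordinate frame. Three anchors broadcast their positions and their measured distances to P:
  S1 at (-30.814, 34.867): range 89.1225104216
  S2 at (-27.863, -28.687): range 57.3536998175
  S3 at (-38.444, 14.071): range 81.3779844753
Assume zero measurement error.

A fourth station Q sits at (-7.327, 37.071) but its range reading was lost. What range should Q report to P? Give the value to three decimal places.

77.187

eq1: (x + 30.814)² + (y − 34.867)² = 89.1225104216²
eq2: (x + 27.863)² + (y + 28.687)² = 57.3536998175²
eq3: (x + 38.444)² + (y − 14.071)² = 81.3779844753²
eq2−eq3, eq2−eq1 (x²,y² cancel):
  -21.162·x + 85.516·y = -3256.286036
  -5.902·x + 127.108·y = -4087.455434
det = -21.162·127.108 − 85.516·-5.902 = -2185.144064
x = (-3256.286036·127.108 − 85.516·-4087.455434) / -2185.144064 = 29.452139
y = (-21.162·-4087.455434 − -3256.286036·-5.902) / -2185.144064 = -30.789792
|P − Q| = √((29.452139 − -7.327)² + (-30.789792 − 37.071)²) = 77.186736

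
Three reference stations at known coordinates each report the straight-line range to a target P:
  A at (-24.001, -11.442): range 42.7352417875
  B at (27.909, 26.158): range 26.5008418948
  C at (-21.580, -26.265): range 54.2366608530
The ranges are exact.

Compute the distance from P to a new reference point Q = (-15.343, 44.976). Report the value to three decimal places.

eq1: (x + 24.001)² + (y + 11.442)² = 42.7352417875²
eq2: (x − 27.909)² + (y − 26.158)² = 26.5008418948²
eq3: (x + 21.580)² + (y + 26.265)² = 54.2366608530²
eq2−eq1, eq2−eq3 (x²,y² cancel):
  -103.820·x − 75.200·y = -1880.192150
  -98.978·x − 104.846·y = -2546.927379
det = -103.820·-104.846 − -75.200·-98.978 = 3441.966120
x = (-1880.192150·-104.846 − -75.200·-2546.927379) / 3441.966120 = 1.627467
y = (-103.820·-2546.927379 − -1880.192150·-98.978) / 3441.966120 = 22.755698
|P − Q| = √((1.627467 − -15.343)² + (22.755698 − 44.976)²) = 27.959588

27.960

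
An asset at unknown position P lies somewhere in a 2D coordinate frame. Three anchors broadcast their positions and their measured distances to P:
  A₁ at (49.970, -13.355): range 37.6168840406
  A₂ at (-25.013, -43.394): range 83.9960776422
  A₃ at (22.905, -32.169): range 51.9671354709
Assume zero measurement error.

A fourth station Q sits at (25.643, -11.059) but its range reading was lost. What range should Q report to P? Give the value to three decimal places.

30.695

eq1: (x − 49.970)² + (y + 13.355)² = 37.6168840406²
eq2: (x + 25.013)² + (y + 43.394)² = 83.9960776422²
eq3: (x − 22.905)² + (y + 32.169)² = 51.9671354709²
eq2−eq1, eq2−eq3 (x²,y² cancel):
  149.966·x + 60.078·y = 5806.978614
  95.836·x + 22.450·y = 3405.552071
det = 149.966·22.450 − 60.078·95.836 = -2390.898508
x = (5806.978614·22.450 − 60.078·3405.552071) / -2390.898508 = 31.047779
y = (149.966·3405.552071 − 5806.978614·95.836) / -2390.898508 = 19.156221
|P − Q| = √((31.047779 − 25.643)² + (19.156221 − -11.059)²) = 30.694808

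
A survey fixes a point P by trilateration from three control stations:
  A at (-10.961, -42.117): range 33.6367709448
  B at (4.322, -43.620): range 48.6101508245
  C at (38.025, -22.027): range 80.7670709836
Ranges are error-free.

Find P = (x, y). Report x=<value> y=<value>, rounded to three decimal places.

eq1: (x + 10.961)² + (y + 42.117)² = 33.6367709448²
eq2: (x − 4.322)² + (y + 43.620)² = 48.6101508245²
eq3: (x − 38.025)² + (y + 22.027)² = 80.7670709836²
eq3−eq2, eq3−eq1 (x²,y² cancel):
  -67.406·x − 43.186·y = 4150.667722
  -97.972·x − 40.180·y = 5354.783252
det = -67.406·-40.180 − -43.186·-97.972 = -1522.645712
x = (4150.667722·-40.180 − -43.186·5354.783252) / -1522.645712 = -42.345925
y = (-67.406·5354.783252 − 4150.667722·-97.972) / -1522.645712 = -30.016633

x=-42.346 y=-30.017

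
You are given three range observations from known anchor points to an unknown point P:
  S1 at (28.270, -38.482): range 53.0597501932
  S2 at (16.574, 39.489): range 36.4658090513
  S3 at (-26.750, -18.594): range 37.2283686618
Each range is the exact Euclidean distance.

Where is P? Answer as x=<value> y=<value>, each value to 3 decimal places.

x=0.524 y=6.745

eq1: (x − 28.270)² + (y + 38.482)² = 53.0597501932²
eq2: (x − 16.574)² + (y − 39.489)² = 36.4658090513²
eq3: (x + 26.750)² + (y + 18.594)² = 37.2283686618²
eq3−eq2, eq3−eq1 (x²,y² cancel):
  86.648·x + 116.166·y = 828.975464
  110.040·x − 39.776·y = -210.627769
det = 86.648·-39.776 − 116.166·110.040 = -16229.417488
x = (828.975464·-39.776 − 116.166·-210.627769) / -16229.417488 = 0.524082
y = (86.648·-210.627769 − 828.975464·110.040) / -16229.417488 = 6.745217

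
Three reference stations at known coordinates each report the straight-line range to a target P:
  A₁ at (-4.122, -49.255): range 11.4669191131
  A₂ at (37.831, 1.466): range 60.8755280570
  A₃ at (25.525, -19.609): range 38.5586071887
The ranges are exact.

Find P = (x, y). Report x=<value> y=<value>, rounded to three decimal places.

x=-8.091 y=-38.497

eq1: (x + 4.122)² + (y + 49.255)² = 11.4669191131²
eq2: (x − 37.831)² + (y − 1.466)² = 60.8755280570²
eq3: (x − 25.525)² + (y + 19.609)² = 38.5586071887²
eq3−eq2, eq3−eq1 (x²,y² cancel):
  24.612·x + 42.150·y = -1821.768517
  -59.294·x − 59.292·y = 2762.283357
det = 24.612·-59.292 − 42.150·-59.294 = 1039.947396
x = (-1821.768517·-59.292 − 42.150·2762.283357) / 1039.947396 = -8.090741
y = (24.612·2762.283357 − -1821.768517·-59.294) / 1039.947396 = -38.496778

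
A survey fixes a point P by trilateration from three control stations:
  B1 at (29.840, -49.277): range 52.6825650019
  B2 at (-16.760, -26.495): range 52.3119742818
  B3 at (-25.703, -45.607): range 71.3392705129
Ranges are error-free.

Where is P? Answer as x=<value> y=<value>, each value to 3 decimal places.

eq1: (x − 29.840)² + (y + 49.277)² = 52.6825650019²
eq2: (x + 16.760)² + (y + 26.495)² = 52.3119742818²
eq3: (x + 25.703)² + (y + 45.607)² = 71.3392705129²
eq1−eq3, eq1−eq2 (x²,y² cancel):
  -111.086·x + 7.340·y = -2891.844533
  -93.200·x + 45.564·y = -2296.855702
det = -111.086·45.564 − 7.340·-93.200 = -4377.434504
x = (-2891.844533·45.564 − 7.340·-2296.855702) / -4377.434504 = 26.249412
y = (-111.086·-2296.855702 − -2891.844533·-93.200) / -4377.434504 = 3.283064

x=26.249 y=3.283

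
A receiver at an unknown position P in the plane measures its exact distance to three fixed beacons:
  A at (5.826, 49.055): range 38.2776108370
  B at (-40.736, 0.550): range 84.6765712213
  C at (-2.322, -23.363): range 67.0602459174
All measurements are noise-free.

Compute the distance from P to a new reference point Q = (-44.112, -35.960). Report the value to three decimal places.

105.705

eq1: (x − 5.826)² + (y − 49.055)² = 38.2776108370²
eq2: (x + 40.736)² + (y − 0.550)² = 84.6765712213²
eq3: (x + 2.322)² + (y + 23.363)² = 67.0602459174²
eq2−eq1, eq2−eq3 (x²,y² cancel):
  93.124·x + 97.010·y = 6485.557327
  76.828·x − 47.826·y = 1564.542388
det = 93.124·-47.826 − 97.010·76.828 = -11906.832704
x = (6485.557327·-47.826 − 97.010·1564.542388) / -11906.832704 = 38.797431
y = (93.124·1564.542388 − 6485.557327·76.828) / -11906.832704 = 29.611229
|P − Q| = √((38.797431 − -44.112)² + (29.611229 − -35.960)²) = 105.705061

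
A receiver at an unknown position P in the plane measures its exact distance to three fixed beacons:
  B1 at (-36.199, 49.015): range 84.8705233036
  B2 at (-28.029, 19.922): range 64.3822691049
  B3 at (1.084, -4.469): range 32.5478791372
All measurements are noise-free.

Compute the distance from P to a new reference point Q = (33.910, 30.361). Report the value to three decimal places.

30.088

eq1: (x + 36.199)² + (y − 49.015)² = 84.8705233036²
eq2: (x + 28.029)² + (y − 19.922)² = 64.3822691049²
eq3: (x − 1.084)² + (y + 4.469)² = 32.5478791372²
eq2−eq1, eq2−eq3 (x²,y² cancel):
  -16.340·x + 58.186·y = -527.602250
  58.226·x − 48.782·y = 1924.348231
det = -16.340·-48.782 − 58.186·58.226 = -2590.840156
x = (-527.602250·-48.782 − 58.186·1924.348231) / -2590.840156 = 33.283656
y = (-16.340·1924.348231 − -527.602250·58.226) / -2590.840156 = 0.279323
|P − Q| = √((33.283656 − 33.910)² + (0.279323 − 30.361)²) = 30.088197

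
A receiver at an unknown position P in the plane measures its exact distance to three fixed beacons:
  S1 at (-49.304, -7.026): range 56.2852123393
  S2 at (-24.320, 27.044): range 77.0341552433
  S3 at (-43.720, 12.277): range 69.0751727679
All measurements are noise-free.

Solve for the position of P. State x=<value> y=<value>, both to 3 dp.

eq1: (x + 49.304)² + (y + 7.026)² = 56.2852123393²
eq2: (x + 24.320)² + (y − 27.044)² = 77.0341552433²
eq3: (x + 43.720)² + (y − 12.277)² = 69.0751727679²
eq3−eq2, eq3−eq1 (x²,y² cancel):
  38.800·x + 29.534·y = -1902.204374
  -11.168·x − 38.606·y = 2021.440328
det = 38.800·-38.606 − 29.534·-11.168 = -1168.077088
x = (-1902.204374·-38.606 − 29.534·2021.440328) / -1168.077088 = -11.758884
y = (38.800·2021.440328 − -1902.204374·-11.168) / -1168.077088 = -48.959154

x=-11.759 y=-48.959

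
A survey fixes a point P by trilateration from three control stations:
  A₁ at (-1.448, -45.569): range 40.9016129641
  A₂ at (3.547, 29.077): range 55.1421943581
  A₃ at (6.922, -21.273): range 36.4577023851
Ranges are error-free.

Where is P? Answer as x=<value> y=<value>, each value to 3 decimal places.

x=-29.058 y=-15.393

eq1: (x + 1.448)² + (y + 45.569)² = 40.9016129641²
eq2: (x − 3.547)² + (y − 29.077)² = 55.1421943581²
eq3: (x − 6.922)² + (y + 21.273)² = 36.4577023851²
eq1−eq2, eq1−eq3 (x²,y² cancel):
  9.990·x + 149.292·y = -2588.296983
  16.740·x + 48.592·y = -1234.397972
det = 9.990·48.592 − 149.292·16.740 = -2013.714000
x = (-2588.296983·48.592 − 149.292·-1234.397972) / -2013.714000 = -29.058354
y = (9.990·-1234.397972 − -2588.296983·16.740) / -2013.714000 = -15.392680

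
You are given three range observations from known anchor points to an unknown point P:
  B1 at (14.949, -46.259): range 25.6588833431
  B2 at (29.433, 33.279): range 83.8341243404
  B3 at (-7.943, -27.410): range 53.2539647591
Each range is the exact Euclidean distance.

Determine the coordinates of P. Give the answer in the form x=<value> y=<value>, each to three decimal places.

eq1: (x − 14.949)² + (y + 46.259)² = 25.6588833431²
eq2: (x − 29.433)² + (y − 33.279)² = 83.8341243404²
eq3: (x + 7.943)² + (y + 27.410)² = 53.2539647591²
eq2−eq3, eq2−eq1 (x²,y² cancel):
  -74.752·x − 121.378·y = 3032.781660
  -28.968·x − 159.076·y = 6759.356461
det = -74.752·-159.076 − -121.378·-28.968 = 8375.171248
x = (3032.781660·-159.076 − -121.378·6759.356461) / 8375.171248 = 40.356714
y = (-74.752·6759.356461 − 3032.781660·-28.968) / 8375.171248 = -49.840389

x=40.357 y=-49.840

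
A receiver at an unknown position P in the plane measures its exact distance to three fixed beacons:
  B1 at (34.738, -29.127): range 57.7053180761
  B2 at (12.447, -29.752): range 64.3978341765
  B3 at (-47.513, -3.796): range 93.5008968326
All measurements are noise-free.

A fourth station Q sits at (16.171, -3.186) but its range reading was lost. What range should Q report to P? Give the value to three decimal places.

39.678

eq1: (x − 34.738)² + (y + 29.127)² = 57.7053180761²
eq2: (x − 12.447)² + (y + 29.752)² = 64.3978341765²
eq3: (x + 47.513)² + (y + 3.796)² = 93.5008968326²
eq2−eq1, eq2−eq3 (x²,y² cancel):
  44.582·x + 1.250·y = 1832.178772
  -119.920·x + 51.912·y = -3363.551190
det = 44.582·51.912 − 1.250·-119.920 = 2464.240784
x = (1832.178772·51.912 − 1.250·-3363.551190) / 2464.240784 = 40.303084
y = (44.582·-3363.551190 − 1832.178772·-119.920) / 2464.240784 = 28.309344
|P − Q| = √((40.303084 − 16.171)² + (28.309344 − -3.186)²) = 39.677628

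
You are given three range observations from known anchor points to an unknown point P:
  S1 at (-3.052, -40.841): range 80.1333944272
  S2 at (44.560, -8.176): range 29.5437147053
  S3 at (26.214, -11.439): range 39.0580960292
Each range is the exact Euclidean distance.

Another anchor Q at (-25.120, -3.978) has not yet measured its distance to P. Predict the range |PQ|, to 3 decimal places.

77.014

eq1: (x + 3.052)² + (y + 40.841)² = 80.1333944272²
eq2: (x − 44.560)² + (y + 8.176)² = 29.5437147053²
eq3: (x − 26.214)² + (y + 11.439)² = 39.0580960292²
eq3−eq1, eq3−eq2 (x²,y² cancel):
  -58.532·x − 58.804·y = -4036.548569
  36.692·x + 6.526·y = 1887.119846
det = -58.532·6.526 − -58.804·36.692 = 1775.656536
x = (-4036.548569·6.526 − -58.804·1887.119846) / 1775.656536 = 47.659937
y = (-58.532·1887.119846 − -4036.548569·36.692) / 1775.656536 = 21.204631
|P − Q| = √((47.659937 − -25.120)² + (21.204631 − -3.978)²) = 77.013533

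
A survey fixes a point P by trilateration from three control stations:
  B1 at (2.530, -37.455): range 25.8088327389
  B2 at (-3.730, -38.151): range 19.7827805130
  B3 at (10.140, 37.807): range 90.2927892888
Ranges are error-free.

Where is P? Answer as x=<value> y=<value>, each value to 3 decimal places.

eq1: (x − 2.530)² + (y + 37.455)² = 25.8088327389²
eq2: (x + 3.730)² + (y + 38.151)² = 19.7827805130²
eq3: (x − 10.140)² + (y − 37.807)² = 90.2927892888²
eq1−eq2, eq1−eq3 (x²,y² cancel):
  -12.520·x − 1.392·y = 334.871219
  15.220·x + 150.524·y = -7363.781026
det = -12.520·150.524 − -1.392·15.220 = -1863.374240
x = (334.871219·150.524 − -1.392·-7363.781026) / -1863.374240 = -21.550031
y = (-12.520·-7363.781026 − 334.871219·15.220) / -1863.374240 = -46.741978

x=-21.550 y=-46.742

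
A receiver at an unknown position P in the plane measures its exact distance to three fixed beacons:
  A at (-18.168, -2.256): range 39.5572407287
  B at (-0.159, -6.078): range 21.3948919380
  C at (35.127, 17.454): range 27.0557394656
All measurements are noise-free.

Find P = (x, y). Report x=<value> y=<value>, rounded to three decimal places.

x=21.234 y=-5.762

eq1: (x + 18.168)² + (y + 2.256)² = 39.5572407287²
eq2: (x + 0.159)² + (y + 6.078)² = 21.3948919380²
eq3: (x − 35.127)² + (y − 17.454)² = 27.0557394656²
eq1−eq3, eq1−eq2 (x²,y² cancel):
  106.590·x + 39.420·y = 2036.144741
  36.018·x − 7.644·y = 808.835498
det = 106.590·-7.644 − 39.420·36.018 = -2234.603520
x = (2036.144741·-7.644 − 39.420·808.835498) / -2234.603520 = 21.233559
y = (106.590·808.835498 − 2036.144741·36.018) / -2234.603520 = -5.762058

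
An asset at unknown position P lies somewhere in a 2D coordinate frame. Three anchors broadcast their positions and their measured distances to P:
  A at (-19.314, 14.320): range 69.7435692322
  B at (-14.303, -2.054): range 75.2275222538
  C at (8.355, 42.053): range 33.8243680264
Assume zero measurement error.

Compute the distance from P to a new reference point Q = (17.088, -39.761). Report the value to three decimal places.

91.394

eq1: (x + 19.314)² + (y − 14.320)² = 69.7435692322²
eq2: (x + 14.303)² + (y + 2.054)² = 75.2275222538²
eq3: (x − 8.355)² + (y − 42.053)² = 33.8243680264²
eq3−eq2, eq3−eq1 (x²,y² cancel):
  -45.316·x − 88.214·y = -6144.558341
  -55.338·x − 55.466·y = -4980.245415
det = -45.316·-55.466 − -88.214·-55.338 = -2368.089076
x = (-6144.558341·-55.466 − -88.214·-4980.245415) / -2368.089076 = 41.600334
y = (-45.316·-4980.245415 − -6144.558341·-55.338) / -2368.089076 = 48.284826
|P − Q| = √((41.600334 − 17.088)² + (48.284826 − -39.761)²) = 91.394321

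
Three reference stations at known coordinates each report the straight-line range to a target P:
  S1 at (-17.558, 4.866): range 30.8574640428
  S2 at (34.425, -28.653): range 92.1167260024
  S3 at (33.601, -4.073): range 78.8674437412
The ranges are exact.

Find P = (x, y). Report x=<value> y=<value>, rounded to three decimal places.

x=-38.767 y=27.280

eq1: (x + 17.558)² + (y − 4.866)² = 30.8574640428²
eq2: (x − 34.425)² + (y + 28.653)² = 92.1167260024²
eq3: (x − 33.601)² + (y + 4.073)² = 78.8674437412²
eq2−eq1, eq2−eq3 (x²,y² cancel):
  -103.966·x + 67.038·y = 5859.194408
  -1.648·x + 49.160·y = 1404.959023
det = -103.966·49.160 − 67.038·-1.648 = -5000.489936
x = (5859.194408·49.160 − 67.038·1404.959023) / -5000.489936 = -38.766672
y = (-103.966·1404.959023 − 5859.194408·-1.648) / -5000.489936 = 27.279730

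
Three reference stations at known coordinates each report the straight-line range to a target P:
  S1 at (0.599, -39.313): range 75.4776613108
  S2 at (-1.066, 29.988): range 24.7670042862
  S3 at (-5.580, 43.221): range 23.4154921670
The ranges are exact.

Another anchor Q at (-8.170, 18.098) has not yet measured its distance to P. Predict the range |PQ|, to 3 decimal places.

eq1: (x − 0.599)² + (y + 39.313)² = 75.4776613108²
eq2: (x + 1.066)² + (y − 29.988)² = 24.7670042862²
eq3: (x + 5.580)² + (y − 43.221)² = 23.4154921670²
eq3−eq2, eq3−eq1 (x²,y² cancel):
  9.028·x − 26.466·y = -1063.893969
  12.358·x − 165.068·y = -5501.912555
det = 9.028·-165.068 − -26.466·12.358 = -1163.167076
x = (-1063.893969·-165.068 − -26.466·-5501.912555) / -1163.167076 = -25.792711
y = (9.028·-5501.912555 − -1063.893969·12.358) / -1163.167076 = 31.400188
|P − Q| = √((-25.792711 − -8.170)² + (31.400188 − 18.098)²) = 22.079587

22.080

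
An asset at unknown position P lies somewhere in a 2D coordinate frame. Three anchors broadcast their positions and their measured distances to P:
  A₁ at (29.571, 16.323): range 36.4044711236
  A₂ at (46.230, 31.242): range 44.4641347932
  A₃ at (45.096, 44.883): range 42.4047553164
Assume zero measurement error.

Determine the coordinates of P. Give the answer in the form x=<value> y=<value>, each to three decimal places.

eq1: (x − 29.571)² + (y − 16.323)² = 36.4044711236²
eq2: (x − 46.230)² + (y − 31.242)² = 44.4641347932²
eq3: (x − 45.096)² + (y − 44.883)² = 42.4047553164²
eq1−eq3, eq1−eq2 (x²,y² cancel):
  31.050·x + 57.120·y = 2434.370779
  33.318·x + 29.838·y = 1320.617329
det = 31.050·29.838 − 57.120·33.318 = -976.654260
x = (2434.370779·29.838 − 57.120·1320.617329) / -976.654260 = 2.863763
y = (31.050·1320.617329 − 2434.370779·33.318) / -976.654260 = 41.061816

x=2.864 y=41.062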